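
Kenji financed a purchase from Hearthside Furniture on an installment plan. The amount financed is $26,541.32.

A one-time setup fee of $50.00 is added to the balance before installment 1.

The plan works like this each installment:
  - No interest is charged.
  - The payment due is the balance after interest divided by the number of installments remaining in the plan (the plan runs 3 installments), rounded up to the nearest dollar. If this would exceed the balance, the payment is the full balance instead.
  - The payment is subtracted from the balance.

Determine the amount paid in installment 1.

$8,864.00

# | Opening | Payment | End bal
1 | $26,591.32 | $8,864.00 | $17,727.32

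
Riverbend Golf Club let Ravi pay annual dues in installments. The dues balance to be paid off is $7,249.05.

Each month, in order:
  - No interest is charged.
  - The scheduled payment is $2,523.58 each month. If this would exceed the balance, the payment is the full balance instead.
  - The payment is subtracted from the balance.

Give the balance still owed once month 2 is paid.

$2,201.89

Month 1: $7,249.05 − $2,523.58 → $4,725.47
Month 2: $4,725.47 − $2,523.58 → $2,201.89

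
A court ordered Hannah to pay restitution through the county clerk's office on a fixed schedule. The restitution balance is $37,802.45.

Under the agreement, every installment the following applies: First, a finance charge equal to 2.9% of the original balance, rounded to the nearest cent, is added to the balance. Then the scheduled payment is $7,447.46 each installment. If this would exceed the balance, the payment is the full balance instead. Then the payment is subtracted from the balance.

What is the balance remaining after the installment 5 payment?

Installment 1: $37,802.45 +$1,096.27 interest = $38,898.72; pay $7,447.46 → $31,451.26
Installment 2: $31,451.26 +$1,096.27 interest = $32,547.53; pay $7,447.46 → $25,100.07
Installment 3: $25,100.07 +$1,096.27 interest = $26,196.34; pay $7,447.46 → $18,748.88
Installment 4: $18,748.88 +$1,096.27 interest = $19,845.15; pay $7,447.46 → $12,397.69
Installment 5: $12,397.69 +$1,096.27 interest = $13,493.96; pay $7,447.46 → $6,046.50

$6,046.50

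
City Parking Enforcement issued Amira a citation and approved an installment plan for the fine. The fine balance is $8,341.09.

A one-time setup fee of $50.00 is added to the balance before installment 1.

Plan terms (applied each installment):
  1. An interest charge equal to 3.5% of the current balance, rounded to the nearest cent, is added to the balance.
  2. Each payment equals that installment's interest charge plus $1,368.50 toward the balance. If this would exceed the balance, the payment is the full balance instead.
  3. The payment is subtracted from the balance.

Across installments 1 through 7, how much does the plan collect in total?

Installment 1: opening $8,391.09; interest $293.69 → $8,684.78; payment $1,662.19; balance $7,022.59
Installment 2: opening $7,022.59; interest $245.79 → $7,268.38; payment $1,614.29; balance $5,654.09
Installment 3: opening $5,654.09; interest $197.89 → $5,851.98; payment $1,566.39; balance $4,285.59
Installment 4: opening $4,285.59; interest $150.00 → $4,435.59; payment $1,518.50; balance $2,917.09
Installment 5: opening $2,917.09; interest $102.10 → $3,019.19; payment $1,470.60; balance $1,548.59
Installment 6: opening $1,548.59; interest $54.20 → $1,602.79; payment $1,422.70; balance $180.09
Installment 7: opening $180.09; interest $6.30 → $186.39; payment $186.39; balance $0.00
Total paid: $9,441.06

$9,441.06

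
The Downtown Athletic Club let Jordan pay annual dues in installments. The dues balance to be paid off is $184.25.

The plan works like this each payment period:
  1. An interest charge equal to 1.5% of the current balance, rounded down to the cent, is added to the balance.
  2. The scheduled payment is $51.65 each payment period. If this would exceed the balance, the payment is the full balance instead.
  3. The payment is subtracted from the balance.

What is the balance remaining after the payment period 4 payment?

Payment period 1: opening $184.25; interest $2.76 → $187.01; payment $51.65; balance $135.36
Payment period 2: opening $135.36; interest $2.03 → $137.39; payment $51.65; balance $85.74
Payment period 3: opening $85.74; interest $1.28 → $87.02; payment $51.65; balance $35.37
Payment period 4: opening $35.37; interest $0.53 → $35.90; payment $35.90; balance $0.00

$0.00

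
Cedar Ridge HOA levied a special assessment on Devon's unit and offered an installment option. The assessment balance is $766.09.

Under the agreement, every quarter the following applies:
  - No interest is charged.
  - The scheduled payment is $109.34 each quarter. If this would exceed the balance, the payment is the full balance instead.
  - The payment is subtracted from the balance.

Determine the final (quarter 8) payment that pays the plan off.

$0.71

Quarter 1: opening $766.09; payment $109.34; balance $656.75
Quarter 2: opening $656.75; payment $109.34; balance $547.41
Quarter 3: opening $547.41; payment $109.34; balance $438.07
Quarter 4: opening $438.07; payment $109.34; balance $328.73
Quarter 5: opening $328.73; payment $109.34; balance $219.39
Quarter 6: opening $219.39; payment $109.34; balance $110.05
Quarter 7: opening $110.05; payment $109.34; balance $0.71
Quarter 8: opening $0.71; payment $0.71; balance $0.00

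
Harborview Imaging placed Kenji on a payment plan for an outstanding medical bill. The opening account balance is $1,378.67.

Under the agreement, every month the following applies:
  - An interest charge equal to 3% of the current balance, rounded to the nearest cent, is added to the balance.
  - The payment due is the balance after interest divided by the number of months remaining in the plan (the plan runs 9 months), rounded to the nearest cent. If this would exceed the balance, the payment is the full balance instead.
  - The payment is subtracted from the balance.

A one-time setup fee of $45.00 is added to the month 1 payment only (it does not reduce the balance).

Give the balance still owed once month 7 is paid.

Month 1: $1,378.67 +$41.36 interest = $1,420.03; pay $157.78 (+ $45.00 fee) → $1,262.25
Month 2: $1,262.25 +$37.87 interest = $1,300.12; pay $162.52 → $1,137.60
Month 3: $1,137.60 +$34.13 interest = $1,171.73; pay $167.39 → $1,004.34
Month 4: $1,004.34 +$30.13 interest = $1,034.47; pay $172.41 → $862.06
Month 5: $862.06 +$25.86 interest = $887.92; pay $177.58 → $710.34
Month 6: $710.34 +$21.31 interest = $731.65; pay $182.91 → $548.74
Month 7: $548.74 +$16.46 interest = $565.20; pay $188.40 → $376.80

$376.80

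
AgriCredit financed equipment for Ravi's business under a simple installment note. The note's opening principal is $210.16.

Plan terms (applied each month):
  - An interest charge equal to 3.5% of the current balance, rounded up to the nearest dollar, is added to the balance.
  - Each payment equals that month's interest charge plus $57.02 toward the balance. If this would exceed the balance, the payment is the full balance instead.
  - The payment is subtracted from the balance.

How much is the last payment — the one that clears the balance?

# | Opening | Interest | Payment | End bal
1 | $210.16 | $8.00 | $65.02 | $153.14
2 | $153.14 | $6.00 | $63.02 | $96.12
3 | $96.12 | $4.00 | $61.02 | $39.10
4 | $39.10 | $2.00 | $41.10 | $0.00

$41.10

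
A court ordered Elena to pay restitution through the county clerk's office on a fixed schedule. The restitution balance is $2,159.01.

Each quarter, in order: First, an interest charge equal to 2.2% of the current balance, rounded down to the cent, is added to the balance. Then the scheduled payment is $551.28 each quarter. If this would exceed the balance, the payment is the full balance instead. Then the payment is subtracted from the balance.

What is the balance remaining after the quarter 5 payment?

Quarter 1: $2,159.01 +$47.49 interest = $2,206.50; pay $551.28 → $1,655.22
Quarter 2: $1,655.22 +$36.41 interest = $1,691.63; pay $551.28 → $1,140.35
Quarter 3: $1,140.35 +$25.08 interest = $1,165.43; pay $551.28 → $614.15
Quarter 4: $614.15 +$13.51 interest = $627.66; pay $551.28 → $76.38
Quarter 5: $76.38 +$1.68 interest = $78.06; pay $78.06 → $0.00

$0.00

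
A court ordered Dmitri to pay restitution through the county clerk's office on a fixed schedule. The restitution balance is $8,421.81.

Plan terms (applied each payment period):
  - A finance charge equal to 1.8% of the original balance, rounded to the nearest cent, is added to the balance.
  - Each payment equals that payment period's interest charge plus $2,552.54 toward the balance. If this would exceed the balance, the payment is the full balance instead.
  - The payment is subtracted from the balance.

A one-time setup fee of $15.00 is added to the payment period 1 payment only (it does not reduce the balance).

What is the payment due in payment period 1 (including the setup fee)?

Payment period 1: $8,421.81 +$151.59 interest = $8,573.40; pay $2,704.13 (+ $15.00 fee) → $5,869.27

$2,719.13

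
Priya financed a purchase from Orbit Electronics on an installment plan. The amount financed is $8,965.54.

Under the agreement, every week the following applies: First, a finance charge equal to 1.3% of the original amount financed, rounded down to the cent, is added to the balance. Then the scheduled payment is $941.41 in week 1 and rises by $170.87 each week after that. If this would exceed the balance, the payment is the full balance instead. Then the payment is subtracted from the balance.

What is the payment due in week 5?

$1,624.89

Week 1: opening $8,965.54; interest $116.55 → $9,082.09; payment $941.41; balance $8,140.68
Week 2: opening $8,140.68; interest $116.55 → $8,257.23; payment $1,112.28; balance $7,144.95
Week 3: opening $7,144.95; interest $116.55 → $7,261.50; payment $1,283.15; balance $5,978.35
Week 4: opening $5,978.35; interest $116.55 → $6,094.90; payment $1,454.02; balance $4,640.88
Week 5: opening $4,640.88; interest $116.55 → $4,757.43; payment $1,624.89; balance $3,132.54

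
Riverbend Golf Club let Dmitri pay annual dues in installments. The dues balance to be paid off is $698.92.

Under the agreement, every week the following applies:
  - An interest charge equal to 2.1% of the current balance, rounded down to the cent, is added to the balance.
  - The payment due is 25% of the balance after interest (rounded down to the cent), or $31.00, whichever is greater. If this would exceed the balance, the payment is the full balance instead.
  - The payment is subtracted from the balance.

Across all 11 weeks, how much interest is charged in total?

$58.31

Week 1: $698.92 +$14.67 interest = $713.59; pay $178.39 → $535.20
Week 2: $535.20 +$11.23 interest = $546.43; pay $136.60 → $409.83
Week 3: $409.83 +$8.60 interest = $418.43; pay $104.60 → $313.83
Week 4: $313.83 +$6.59 interest = $320.42; pay $80.10 → $240.32
Week 5: $240.32 +$5.04 interest = $245.36; pay $61.34 → $184.02
Week 6: $184.02 +$3.86 interest = $187.88; pay $46.97 → $140.91
Week 7: $140.91 +$2.95 interest = $143.86; pay $35.96 → $107.90
Week 8: $107.90 +$2.26 interest = $110.16; pay $31.00 → $79.16
Week 9: $79.16 +$1.66 interest = $80.82; pay $31.00 → $49.82
Week 10: $49.82 +$1.04 interest = $50.86; pay $31.00 → $19.86
Week 11: $19.86 +$0.41 interest = $20.27; pay $20.27 → $0.00
Total interest: $14.67 + $11.23 + $8.60 + $6.59 + $5.04 + $3.86 + $2.95 + $2.26 + $1.66 + $1.04 + $0.41 = $58.31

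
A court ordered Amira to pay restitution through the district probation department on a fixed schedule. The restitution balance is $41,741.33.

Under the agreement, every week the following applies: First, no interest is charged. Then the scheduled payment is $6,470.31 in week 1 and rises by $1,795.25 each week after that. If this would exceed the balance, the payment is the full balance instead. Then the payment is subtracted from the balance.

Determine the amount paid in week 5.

$5,088.59

Week 1: opening $41,741.33; payment $6,470.31; balance $35,271.02
Week 2: opening $35,271.02; payment $8,265.56; balance $27,005.46
Week 3: opening $27,005.46; payment $10,060.81; balance $16,944.65
Week 4: opening $16,944.65; payment $11,856.06; balance $5,088.59
Week 5: opening $5,088.59; payment $5,088.59; balance $0.00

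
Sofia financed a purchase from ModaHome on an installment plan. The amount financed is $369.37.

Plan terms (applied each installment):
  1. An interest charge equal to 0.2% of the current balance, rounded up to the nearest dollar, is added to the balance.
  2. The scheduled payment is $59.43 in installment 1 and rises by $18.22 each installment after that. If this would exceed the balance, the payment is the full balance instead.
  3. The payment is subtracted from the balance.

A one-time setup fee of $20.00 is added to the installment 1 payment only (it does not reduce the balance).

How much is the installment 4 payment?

$114.09

Installment 1: $369.37 +$1.00 interest = $370.37; pay $59.43 (+ $20.00 fee) → $310.94
Installment 2: $310.94 +$1.00 interest = $311.94; pay $77.65 → $234.29
Installment 3: $234.29 +$1.00 interest = $235.29; pay $95.87 → $139.42
Installment 4: $139.42 +$1.00 interest = $140.42; pay $114.09 → $26.33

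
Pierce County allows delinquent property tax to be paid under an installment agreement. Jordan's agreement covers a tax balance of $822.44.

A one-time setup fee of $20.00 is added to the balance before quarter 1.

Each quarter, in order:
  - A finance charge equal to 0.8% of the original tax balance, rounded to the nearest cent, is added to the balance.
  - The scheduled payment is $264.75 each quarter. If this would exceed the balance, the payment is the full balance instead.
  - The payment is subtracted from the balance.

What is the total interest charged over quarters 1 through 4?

Quarter 1: opening $842.44; interest $6.58 → $849.02; payment $264.75; balance $584.27
Quarter 2: opening $584.27; interest $6.58 → $590.85; payment $264.75; balance $326.10
Quarter 3: opening $326.10; interest $6.58 → $332.68; payment $264.75; balance $67.93
Quarter 4: opening $67.93; interest $6.58 → $74.51; payment $74.51; balance $0.00
Total interest: $6.58 + $6.58 + $6.58 + $6.58 = $26.32

$26.32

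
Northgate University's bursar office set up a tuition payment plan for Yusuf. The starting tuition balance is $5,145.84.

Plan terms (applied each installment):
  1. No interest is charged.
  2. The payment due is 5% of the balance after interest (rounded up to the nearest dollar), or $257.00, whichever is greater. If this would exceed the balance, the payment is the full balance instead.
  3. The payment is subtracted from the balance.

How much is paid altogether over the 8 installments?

Installment 1: opening $5,145.84; payment $258.00; balance $4,887.84
Installment 2: opening $4,887.84; payment $257.00; balance $4,630.84
Installment 3: opening $4,630.84; payment $257.00; balance $4,373.84
Installment 4: opening $4,373.84; payment $257.00; balance $4,116.84
Installment 5: opening $4,116.84; payment $257.00; balance $3,859.84
Installment 6: opening $3,859.84; payment $257.00; balance $3,602.84
Installment 7: opening $3,602.84; payment $257.00; balance $3,345.84
Installment 8: opening $3,345.84; payment $257.00; balance $3,088.84
Total paid: $2,057.00

$2,057.00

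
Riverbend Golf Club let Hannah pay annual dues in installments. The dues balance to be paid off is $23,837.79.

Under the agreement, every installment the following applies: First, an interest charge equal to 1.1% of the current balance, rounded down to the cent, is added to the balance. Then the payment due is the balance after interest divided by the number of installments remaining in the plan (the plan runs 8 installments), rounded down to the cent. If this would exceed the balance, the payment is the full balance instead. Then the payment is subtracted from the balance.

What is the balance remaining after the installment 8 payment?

$0.00

# | Opening | Interest | Payment | End bal
1 | $23,837.79 | $262.21 | $3,012.50 | $21,087.50
2 | $21,087.50 | $231.96 | $3,045.63 | $18,273.83
3 | $18,273.83 | $201.01 | $3,079.14 | $15,395.70
4 | $15,395.70 | $169.35 | $3,113.01 | $12,452.04
5 | $12,452.04 | $136.97 | $3,147.25 | $9,441.76
6 | $9,441.76 | $103.85 | $3,181.87 | $6,363.74
7 | $6,363.74 | $70.00 | $3,216.87 | $3,216.87
8 | $3,216.87 | $35.38 | $3,252.25 | $0.00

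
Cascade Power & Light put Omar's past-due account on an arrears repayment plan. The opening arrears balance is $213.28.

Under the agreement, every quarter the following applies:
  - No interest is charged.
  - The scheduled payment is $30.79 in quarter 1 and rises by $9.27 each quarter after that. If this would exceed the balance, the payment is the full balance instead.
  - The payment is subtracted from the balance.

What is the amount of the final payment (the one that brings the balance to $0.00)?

Quarter 1: $213.28 − $30.79 → $182.49
Quarter 2: $182.49 − $40.06 → $142.43
Quarter 3: $142.43 − $49.33 → $93.10
Quarter 4: $93.10 − $58.60 → $34.50
Quarter 5: $34.50 − $34.50 → $0.00

$34.50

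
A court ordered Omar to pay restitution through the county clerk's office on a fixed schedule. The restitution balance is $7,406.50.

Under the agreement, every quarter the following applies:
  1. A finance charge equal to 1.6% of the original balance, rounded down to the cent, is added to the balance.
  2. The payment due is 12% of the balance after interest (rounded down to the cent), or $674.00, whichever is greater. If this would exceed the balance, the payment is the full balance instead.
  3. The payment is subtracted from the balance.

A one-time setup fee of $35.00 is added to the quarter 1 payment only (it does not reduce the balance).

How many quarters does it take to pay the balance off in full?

13

# | Opening | Interest | Payment | Fee | End bal
1 | $7,406.50 | $118.50 | $903.00 | $35.00 | $6,622.00
2 | $6,622.00 | $118.50 | $808.86 | — | $5,931.64
3 | $5,931.64 | $118.50 | $726.01 | — | $5,324.13
4 | $5,324.13 | $118.50 | $674.00 | — | $4,768.63
5 | $4,768.63 | $118.50 | $674.00 | — | $4,213.13
6 | $4,213.13 | $118.50 | $674.00 | — | $3,657.63
7 | $3,657.63 | $118.50 | $674.00 | — | $3,102.13
8 | $3,102.13 | $118.50 | $674.00 | — | $2,546.63
9 | $2,546.63 | $118.50 | $674.00 | — | $1,991.13
10 | $1,991.13 | $118.50 | $674.00 | — | $1,435.63
11 | $1,435.63 | $118.50 | $674.00 | — | $880.13
12 | $880.13 | $118.50 | $674.00 | — | $324.63
13 | $324.63 | $118.50 | $443.13 | — | $0.00
Balance reaches $0.00 in quarter 13.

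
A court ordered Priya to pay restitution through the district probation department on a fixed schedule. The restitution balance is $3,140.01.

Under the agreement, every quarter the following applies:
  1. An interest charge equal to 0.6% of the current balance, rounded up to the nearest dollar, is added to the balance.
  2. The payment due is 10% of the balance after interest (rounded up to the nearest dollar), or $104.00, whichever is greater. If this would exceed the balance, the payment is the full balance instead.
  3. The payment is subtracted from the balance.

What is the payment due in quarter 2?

# | Opening | Interest | Payment | End bal
1 | $3,140.01 | $19.00 | $316.00 | $2,843.01
2 | $2,843.01 | $18.00 | $287.00 | $2,574.01

$287.00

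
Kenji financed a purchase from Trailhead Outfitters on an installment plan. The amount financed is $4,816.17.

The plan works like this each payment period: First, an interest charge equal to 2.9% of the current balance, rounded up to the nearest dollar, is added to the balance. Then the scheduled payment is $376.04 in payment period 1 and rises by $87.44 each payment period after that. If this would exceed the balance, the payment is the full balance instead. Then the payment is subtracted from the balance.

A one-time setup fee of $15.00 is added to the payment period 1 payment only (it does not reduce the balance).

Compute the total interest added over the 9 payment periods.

$774.00

Payment period 1: $4,816.17 +$140.00 interest = $4,956.17; pay $376.04 (+ $15.00 fee) → $4,580.13
Payment period 2: $4,580.13 +$133.00 interest = $4,713.13; pay $463.48 → $4,249.65
Payment period 3: $4,249.65 +$124.00 interest = $4,373.65; pay $550.92 → $3,822.73
Payment period 4: $3,822.73 +$111.00 interest = $3,933.73; pay $638.36 → $3,295.37
Payment period 5: $3,295.37 +$96.00 interest = $3,391.37; pay $725.80 → $2,665.57
Payment period 6: $2,665.57 +$78.00 interest = $2,743.57; pay $813.24 → $1,930.33
Payment period 7: $1,930.33 +$56.00 interest = $1,986.33; pay $900.68 → $1,085.65
Payment period 8: $1,085.65 +$32.00 interest = $1,117.65; pay $988.12 → $129.53
Payment period 9: $129.53 +$4.00 interest = $133.53; pay $133.53 → $0.00
Total interest: $140.00 + $133.00 + $124.00 + $111.00 + $96.00 + $78.00 + $56.00 + $32.00 + $4.00 = $774.00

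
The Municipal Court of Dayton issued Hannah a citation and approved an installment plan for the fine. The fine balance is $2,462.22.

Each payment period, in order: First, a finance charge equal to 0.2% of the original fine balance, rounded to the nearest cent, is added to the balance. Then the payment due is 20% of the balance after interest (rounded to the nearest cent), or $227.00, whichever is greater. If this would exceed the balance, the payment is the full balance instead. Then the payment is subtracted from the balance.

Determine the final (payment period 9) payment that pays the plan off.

# | Opening | Interest | Payment | End bal
1 | $2,462.22 | $4.92 | $493.43 | $1,973.71
2 | $1,973.71 | $4.92 | $395.73 | $1,582.90
3 | $1,582.90 | $4.92 | $317.56 | $1,270.26
4 | $1,270.26 | $4.92 | $255.04 | $1,020.14
5 | $1,020.14 | $4.92 | $227.00 | $798.06
6 | $798.06 | $4.92 | $227.00 | $575.98
7 | $575.98 | $4.92 | $227.00 | $353.90
8 | $353.90 | $4.92 | $227.00 | $131.82
9 | $131.82 | $4.92 | $136.74 | $0.00

$136.74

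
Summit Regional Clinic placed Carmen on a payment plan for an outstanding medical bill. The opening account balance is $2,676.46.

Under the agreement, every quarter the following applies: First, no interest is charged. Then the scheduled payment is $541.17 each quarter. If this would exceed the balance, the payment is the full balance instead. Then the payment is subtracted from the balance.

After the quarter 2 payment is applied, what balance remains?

$1,594.12

Quarter 1: opening $2,676.46; payment $541.17; balance $2,135.29
Quarter 2: opening $2,135.29; payment $541.17; balance $1,594.12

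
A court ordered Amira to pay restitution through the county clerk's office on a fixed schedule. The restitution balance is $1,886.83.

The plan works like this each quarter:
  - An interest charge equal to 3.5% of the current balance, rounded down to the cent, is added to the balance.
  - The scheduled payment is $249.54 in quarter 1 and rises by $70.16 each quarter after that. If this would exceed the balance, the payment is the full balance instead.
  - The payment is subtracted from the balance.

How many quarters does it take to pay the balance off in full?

6

Quarter 1: $1,886.83 +$66.03 interest = $1,952.86; pay $249.54 → $1,703.32
Quarter 2: $1,703.32 +$59.61 interest = $1,762.93; pay $319.70 → $1,443.23
Quarter 3: $1,443.23 +$50.51 interest = $1,493.74; pay $389.86 → $1,103.88
Quarter 4: $1,103.88 +$38.63 interest = $1,142.51; pay $460.02 → $682.49
Quarter 5: $682.49 +$23.88 interest = $706.37; pay $530.18 → $176.19
Quarter 6: $176.19 +$6.16 interest = $182.35; pay $182.35 → $0.00
Balance reaches $0.00 in quarter 6.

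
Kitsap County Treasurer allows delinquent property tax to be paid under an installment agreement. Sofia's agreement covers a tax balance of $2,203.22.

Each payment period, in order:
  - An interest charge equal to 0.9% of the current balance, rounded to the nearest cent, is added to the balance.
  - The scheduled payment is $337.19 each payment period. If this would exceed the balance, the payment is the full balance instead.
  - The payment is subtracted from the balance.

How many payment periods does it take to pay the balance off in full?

Payment period 1: $2,203.22 +$19.83 interest = $2,223.05; pay $337.19 → $1,885.86
Payment period 2: $1,885.86 +$16.97 interest = $1,902.83; pay $337.19 → $1,565.64
Payment period 3: $1,565.64 +$14.09 interest = $1,579.73; pay $337.19 → $1,242.54
Payment period 4: $1,242.54 +$11.18 interest = $1,253.72; pay $337.19 → $916.53
Payment period 5: $916.53 +$8.25 interest = $924.78; pay $337.19 → $587.59
Payment period 6: $587.59 +$5.29 interest = $592.88; pay $337.19 → $255.69
Payment period 7: $255.69 +$2.30 interest = $257.99; pay $257.99 → $0.00
Balance reaches $0.00 in payment period 7.

7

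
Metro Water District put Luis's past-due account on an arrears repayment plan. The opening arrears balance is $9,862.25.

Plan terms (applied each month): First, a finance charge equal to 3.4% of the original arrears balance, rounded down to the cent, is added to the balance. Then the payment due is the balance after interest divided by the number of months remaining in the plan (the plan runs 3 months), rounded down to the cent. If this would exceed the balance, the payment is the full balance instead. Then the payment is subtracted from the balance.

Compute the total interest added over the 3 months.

$1,005.93

Month 1: opening $9,862.25; interest $335.31 → $10,197.56; payment $3,399.18; balance $6,798.38
Month 2: opening $6,798.38; interest $335.31 → $7,133.69; payment $3,566.84; balance $3,566.85
Month 3: opening $3,566.85; interest $335.31 → $3,902.16; payment $3,902.16; balance $0.00
Total interest: $335.31 + $335.31 + $335.31 = $1,005.93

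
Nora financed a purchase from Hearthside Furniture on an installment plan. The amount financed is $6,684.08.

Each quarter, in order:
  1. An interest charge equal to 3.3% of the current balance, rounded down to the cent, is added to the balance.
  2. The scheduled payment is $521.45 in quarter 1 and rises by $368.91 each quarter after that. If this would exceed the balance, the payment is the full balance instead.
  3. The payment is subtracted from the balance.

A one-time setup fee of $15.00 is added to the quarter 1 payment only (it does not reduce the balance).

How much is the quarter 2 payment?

Quarter 1: $6,684.08 +$220.57 interest = $6,904.65; pay $521.45 (+ $15.00 fee) → $6,383.20
Quarter 2: $6,383.20 +$210.64 interest = $6,593.84; pay $890.36 → $5,703.48

$890.36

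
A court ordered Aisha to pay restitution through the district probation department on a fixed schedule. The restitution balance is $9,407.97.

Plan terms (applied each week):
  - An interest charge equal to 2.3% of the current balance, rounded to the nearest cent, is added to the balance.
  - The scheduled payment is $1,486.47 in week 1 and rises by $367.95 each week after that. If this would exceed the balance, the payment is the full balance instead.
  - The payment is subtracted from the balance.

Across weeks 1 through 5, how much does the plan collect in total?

$10,105.35

# | Opening | Interest | Payment | End bal
1 | $9,407.97 | $216.38 | $1,486.47 | $8,137.88
2 | $8,137.88 | $187.17 | $1,854.42 | $6,470.63
3 | $6,470.63 | $148.82 | $2,222.37 | $4,397.08
4 | $4,397.08 | $101.13 | $2,590.32 | $1,907.89
5 | $1,907.89 | $43.88 | $1,951.77 | $0.00
Total paid: $10,105.35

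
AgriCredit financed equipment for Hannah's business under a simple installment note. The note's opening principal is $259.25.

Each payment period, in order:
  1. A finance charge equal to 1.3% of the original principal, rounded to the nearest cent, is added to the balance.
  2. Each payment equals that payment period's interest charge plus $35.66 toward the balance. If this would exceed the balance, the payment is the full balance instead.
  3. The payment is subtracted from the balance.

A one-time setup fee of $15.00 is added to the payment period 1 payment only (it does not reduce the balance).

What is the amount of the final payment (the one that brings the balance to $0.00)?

Payment period 1: $259.25 +$3.37 interest = $262.62; pay $39.03 (+ $15.00 fee) → $223.59
Payment period 2: $223.59 +$3.37 interest = $226.96; pay $39.03 → $187.93
Payment period 3: $187.93 +$3.37 interest = $191.30; pay $39.03 → $152.27
Payment period 4: $152.27 +$3.37 interest = $155.64; pay $39.03 → $116.61
Payment period 5: $116.61 +$3.37 interest = $119.98; pay $39.03 → $80.95
Payment period 6: $80.95 +$3.37 interest = $84.32; pay $39.03 → $45.29
Payment period 7: $45.29 +$3.37 interest = $48.66; pay $39.03 → $9.63
Payment period 8: $9.63 +$3.37 interest = $13.00; pay $13.00 → $0.00

$13.00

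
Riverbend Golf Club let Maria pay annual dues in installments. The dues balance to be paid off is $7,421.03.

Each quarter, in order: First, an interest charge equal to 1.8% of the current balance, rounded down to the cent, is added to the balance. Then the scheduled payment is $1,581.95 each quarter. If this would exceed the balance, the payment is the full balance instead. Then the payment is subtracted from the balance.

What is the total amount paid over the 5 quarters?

$7,823.44

# | Opening | Interest | Payment | End bal
1 | $7,421.03 | $133.57 | $1,581.95 | $5,972.65
2 | $5,972.65 | $107.50 | $1,581.95 | $4,498.20
3 | $4,498.20 | $80.96 | $1,581.95 | $2,997.21
4 | $2,997.21 | $53.94 | $1,581.95 | $1,469.20
5 | $1,469.20 | $26.44 | $1,495.64 | $0.00
Total paid: $7,823.44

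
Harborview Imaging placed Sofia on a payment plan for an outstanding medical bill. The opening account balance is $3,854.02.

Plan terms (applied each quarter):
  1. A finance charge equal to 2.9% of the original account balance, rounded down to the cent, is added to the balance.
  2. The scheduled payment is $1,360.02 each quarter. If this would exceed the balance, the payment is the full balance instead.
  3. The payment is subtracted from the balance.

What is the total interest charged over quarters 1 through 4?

# | Opening | Interest | Payment | End bal
1 | $3,854.02 | $111.76 | $1,360.02 | $2,605.76
2 | $2,605.76 | $111.76 | $1,360.02 | $1,357.50
3 | $1,357.50 | $111.76 | $1,360.02 | $109.24
4 | $109.24 | $111.76 | $221.00 | $0.00
Total interest: $111.76 + $111.76 + $111.76 + $111.76 = $447.04

$447.04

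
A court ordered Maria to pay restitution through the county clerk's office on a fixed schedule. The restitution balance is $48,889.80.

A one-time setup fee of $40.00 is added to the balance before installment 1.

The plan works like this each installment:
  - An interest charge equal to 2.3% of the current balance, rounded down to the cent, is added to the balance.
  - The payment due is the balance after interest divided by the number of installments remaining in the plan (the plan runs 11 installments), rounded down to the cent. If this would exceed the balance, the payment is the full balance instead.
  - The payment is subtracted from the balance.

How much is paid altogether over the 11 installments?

Installment 1: opening $48,929.80; interest $1,125.38 → $50,055.18; payment $4,550.47; balance $45,504.71
Installment 2: opening $45,504.71; interest $1,046.60 → $46,551.31; payment $4,655.13; balance $41,896.18
Installment 3: opening $41,896.18; interest $963.61 → $42,859.79; payment $4,762.19; balance $38,097.60
Installment 4: opening $38,097.60; interest $876.24 → $38,973.84; payment $4,871.73; balance $34,102.11
Installment 5: opening $34,102.11; interest $784.34 → $34,886.45; payment $4,983.77; balance $29,902.68
Installment 6: opening $29,902.68; interest $687.76 → $30,590.44; payment $5,098.40; balance $25,492.04
Installment 7: opening $25,492.04; interest $586.31 → $26,078.35; payment $5,215.67; balance $20,862.68
Installment 8: opening $20,862.68; interest $479.84 → $21,342.52; payment $5,335.63; balance $16,006.89
Installment 9: opening $16,006.89; interest $368.15 → $16,375.04; payment $5,458.34; balance $10,916.70
Installment 10: opening $10,916.70; interest $251.08 → $11,167.78; payment $5,583.89; balance $5,583.89
Installment 11: opening $5,583.89; interest $128.42 → $5,712.31; payment $5,712.31; balance $0.00
Total paid: $56,227.53

$56,227.53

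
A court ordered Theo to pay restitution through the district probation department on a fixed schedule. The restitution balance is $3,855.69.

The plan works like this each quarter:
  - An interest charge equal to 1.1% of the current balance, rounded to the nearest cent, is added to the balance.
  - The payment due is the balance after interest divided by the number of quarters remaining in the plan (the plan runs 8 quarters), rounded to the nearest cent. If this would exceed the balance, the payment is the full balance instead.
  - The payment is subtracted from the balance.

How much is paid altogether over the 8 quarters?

Quarter 1: $3,855.69 +$42.41 interest = $3,898.10; pay $487.26 → $3,410.84
Quarter 2: $3,410.84 +$37.52 interest = $3,448.36; pay $492.62 → $2,955.74
Quarter 3: $2,955.74 +$32.51 interest = $2,988.25; pay $498.04 → $2,490.21
Quarter 4: $2,490.21 +$27.39 interest = $2,517.60; pay $503.52 → $2,014.08
Quarter 5: $2,014.08 +$22.15 interest = $2,036.23; pay $509.06 → $1,527.17
Quarter 6: $1,527.17 +$16.80 interest = $1,543.97; pay $514.66 → $1,029.31
Quarter 7: $1,029.31 +$11.32 interest = $1,040.63; pay $520.32 → $520.31
Quarter 8: $520.31 +$5.72 interest = $526.03; pay $526.03 → $0.00
Total paid: $4,051.51

$4,051.51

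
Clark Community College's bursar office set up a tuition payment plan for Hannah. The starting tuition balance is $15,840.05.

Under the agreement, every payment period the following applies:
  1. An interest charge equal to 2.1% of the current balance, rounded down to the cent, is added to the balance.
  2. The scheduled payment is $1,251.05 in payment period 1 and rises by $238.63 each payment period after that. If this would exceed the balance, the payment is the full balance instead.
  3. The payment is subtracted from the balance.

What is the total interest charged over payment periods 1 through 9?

$1,829.80

Payment period 1: opening $15,840.05; interest $332.64 → $16,172.69; payment $1,251.05; balance $14,921.64
Payment period 2: opening $14,921.64; interest $313.35 → $15,234.99; payment $1,489.68; balance $13,745.31
Payment period 3: opening $13,745.31; interest $288.65 → $14,033.96; payment $1,728.31; balance $12,305.65
Payment period 4: opening $12,305.65; interest $258.41 → $12,564.06; payment $1,966.94; balance $10,597.12
Payment period 5: opening $10,597.12; interest $222.53 → $10,819.65; payment $2,205.57; balance $8,614.08
Payment period 6: opening $8,614.08; interest $180.89 → $8,794.97; payment $2,444.20; balance $6,350.77
Payment period 7: opening $6,350.77; interest $133.36 → $6,484.13; payment $2,682.83; balance $3,801.30
Payment period 8: opening $3,801.30; interest $79.82 → $3,881.12; payment $2,921.46; balance $959.66
Payment period 9: opening $959.66; interest $20.15 → $979.81; payment $979.81; balance $0.00
Total interest: $332.64 + $313.35 + $288.65 + $258.41 + $222.53 + $180.89 + $133.36 + $79.82 + $20.15 = $1,829.80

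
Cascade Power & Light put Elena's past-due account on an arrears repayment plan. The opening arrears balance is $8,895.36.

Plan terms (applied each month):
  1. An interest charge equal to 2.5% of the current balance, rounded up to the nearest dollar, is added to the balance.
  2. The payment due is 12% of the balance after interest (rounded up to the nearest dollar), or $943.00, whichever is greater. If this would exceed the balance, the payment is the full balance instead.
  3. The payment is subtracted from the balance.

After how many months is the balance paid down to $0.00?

Month 1: $8,895.36 +$223.00 interest = $9,118.36; pay $1,095.00 → $8,023.36
Month 2: $8,023.36 +$201.00 interest = $8,224.36; pay $987.00 → $7,237.36
Month 3: $7,237.36 +$181.00 interest = $7,418.36; pay $943.00 → $6,475.36
Month 4: $6,475.36 +$162.00 interest = $6,637.36; pay $943.00 → $5,694.36
Month 5: $5,694.36 +$143.00 interest = $5,837.36; pay $943.00 → $4,894.36
Month 6: $4,894.36 +$123.00 interest = $5,017.36; pay $943.00 → $4,074.36
Month 7: $4,074.36 +$102.00 interest = $4,176.36; pay $943.00 → $3,233.36
Month 8: $3,233.36 +$81.00 interest = $3,314.36; pay $943.00 → $2,371.36
Month 9: $2,371.36 +$60.00 interest = $2,431.36; pay $943.00 → $1,488.36
Month 10: $1,488.36 +$38.00 interest = $1,526.36; pay $943.00 → $583.36
Month 11: $583.36 +$15.00 interest = $598.36; pay $598.36 → $0.00
Balance reaches $0.00 in month 11.

11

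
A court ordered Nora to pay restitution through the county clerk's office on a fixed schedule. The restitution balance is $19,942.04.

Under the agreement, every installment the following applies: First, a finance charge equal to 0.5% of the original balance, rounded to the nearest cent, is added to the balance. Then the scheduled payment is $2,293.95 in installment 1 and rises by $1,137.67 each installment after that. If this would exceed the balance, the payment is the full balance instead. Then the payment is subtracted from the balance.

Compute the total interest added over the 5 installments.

$498.55

Installment 1: opening $19,942.04; interest $99.71 → $20,041.75; payment $2,293.95; balance $17,747.80
Installment 2: opening $17,747.80; interest $99.71 → $17,847.51; payment $3,431.62; balance $14,415.89
Installment 3: opening $14,415.89; interest $99.71 → $14,515.60; payment $4,569.29; balance $9,946.31
Installment 4: opening $9,946.31; interest $99.71 → $10,046.02; payment $5,706.96; balance $4,339.06
Installment 5: opening $4,339.06; interest $99.71 → $4,438.77; payment $4,438.77; balance $0.00
Total interest: $99.71 + $99.71 + $99.71 + $99.71 + $99.71 = $498.55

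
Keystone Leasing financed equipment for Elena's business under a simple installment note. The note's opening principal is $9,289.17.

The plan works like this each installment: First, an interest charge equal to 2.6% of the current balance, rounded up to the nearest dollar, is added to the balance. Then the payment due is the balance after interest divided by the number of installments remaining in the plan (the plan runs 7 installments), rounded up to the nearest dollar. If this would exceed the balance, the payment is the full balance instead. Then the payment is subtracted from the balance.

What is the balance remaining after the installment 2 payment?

# | Opening | Interest | Payment | End bal
1 | $9,289.17 | $242.00 | $1,362.00 | $8,169.17
2 | $8,169.17 | $213.00 | $1,398.00 | $6,984.17

$6,984.17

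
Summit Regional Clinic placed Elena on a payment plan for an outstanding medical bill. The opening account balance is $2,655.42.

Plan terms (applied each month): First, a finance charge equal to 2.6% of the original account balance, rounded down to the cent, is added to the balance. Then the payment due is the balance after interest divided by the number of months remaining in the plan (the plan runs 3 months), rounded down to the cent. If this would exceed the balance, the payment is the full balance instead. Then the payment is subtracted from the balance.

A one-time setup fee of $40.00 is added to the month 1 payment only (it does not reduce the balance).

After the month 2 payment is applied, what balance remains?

# | Opening | Interest | Payment | Fee | End bal
1 | $2,655.42 | $69.04 | $908.15 | $40.00 | $1,816.31
2 | $1,816.31 | $69.04 | $942.67 | — | $942.68

$942.68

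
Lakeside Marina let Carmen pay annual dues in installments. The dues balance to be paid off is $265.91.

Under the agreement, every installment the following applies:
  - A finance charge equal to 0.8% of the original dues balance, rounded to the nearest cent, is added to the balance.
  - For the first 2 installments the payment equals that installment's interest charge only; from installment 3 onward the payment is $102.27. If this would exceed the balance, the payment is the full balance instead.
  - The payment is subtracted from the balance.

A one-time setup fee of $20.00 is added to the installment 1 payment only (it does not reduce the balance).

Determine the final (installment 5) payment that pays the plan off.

# | Opening | Interest | Payment | Fee | End bal
1 | $265.91 | $2.13 | $2.13 | $20.00 | $265.91
2 | $265.91 | $2.13 | $2.13 | — | $265.91
3 | $265.91 | $2.13 | $102.27 | — | $165.77
4 | $165.77 | $2.13 | $102.27 | — | $65.63
5 | $65.63 | $2.13 | $67.76 | — | $0.00

$67.76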